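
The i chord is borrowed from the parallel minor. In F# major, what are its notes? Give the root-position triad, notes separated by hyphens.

i is built on scale degree 1, which is F# in both F# major and its parallel. In F# minor the chord on F# is F#–A–C#.

F#-A-C#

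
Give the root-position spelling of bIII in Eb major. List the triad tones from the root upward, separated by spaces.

Gb Bb Db

Scale degree 3 in Eb major is G. bIII uses the lowered form, Gb, taken from Eb minor. In Eb minor the chord on Gb is Gb–Bb–Db.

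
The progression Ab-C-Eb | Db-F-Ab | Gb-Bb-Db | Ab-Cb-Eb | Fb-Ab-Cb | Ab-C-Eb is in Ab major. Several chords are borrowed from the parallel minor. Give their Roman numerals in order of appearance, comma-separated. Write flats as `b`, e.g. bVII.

Ab major has the diatonic set Ab, Bbm, Cm, Db, Eb, Fm, Gdim. Ab–C–Eb = Ab and Db–F–Ab = Db both belong to that set. Gb–Bb–Db doesn't fit — on degree 7 Ab major would have Gdim (vii°). Gb is the degree-7 chord of Ab minor, so it is the borrowed bVII. Ab–Cb–Eb doesn't fit — on degree 1 Ab major would have Ab (I). Abm is the degree-1 chord of Ab minor, so it is the borrowed i. But Fb–Ab–Cb is foreign: the diatonic vi on degree 6 is Fm, whereas Fb comes from Ab minor. It is labeled bVI.

bVII, i, bVI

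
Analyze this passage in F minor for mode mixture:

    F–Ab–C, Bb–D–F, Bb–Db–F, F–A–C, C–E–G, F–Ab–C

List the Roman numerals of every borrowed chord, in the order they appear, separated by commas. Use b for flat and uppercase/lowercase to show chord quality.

In F minor (with V from harmonic minor) the diatonic chords are Fm, Gdim, Ab, Bbm, C, Db, Eb. F–Ab–C = Fm, Bb–Db–F = Bbm and C–E–G = C are all diatonic. Bb–D–F is not: scale degree 4 in F minor carries Bbm (iv). In F major the chord on that degree is Bb, so here it functions as IV, borrowed from the parallel major. But F–A–C is foreign: the diatonic i on degree 1 is Fm, whereas F comes from F major. It is labeled I.

IV, I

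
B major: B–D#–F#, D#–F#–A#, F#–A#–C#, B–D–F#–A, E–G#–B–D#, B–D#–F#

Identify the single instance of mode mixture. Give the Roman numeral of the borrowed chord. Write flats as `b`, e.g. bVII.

The diatonic triads in B major are B, C#m, D#m, E, F#, G#m, A#dim. B–D#–F# = B, D#–F#–A# = D#m, F#–A#–C# = F# and E–G#–B–D# = Emaj7 are all diatonic. B–D–F#–A doesn't fit — on degree 1 B major would have B (I). Bm7 is the degree-1 chord of B minor, so it is the borrowed i7.

i7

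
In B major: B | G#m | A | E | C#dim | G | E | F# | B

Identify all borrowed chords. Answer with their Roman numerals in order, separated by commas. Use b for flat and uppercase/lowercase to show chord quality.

In B major the diatonic chords are B, C#m, D#m, E, F#, G#m, A#dim. B, G#m, E and F# all belong to that set. But A (A–C#–E) is foreign: the diatonic vii° on degree 7 is A#dim, whereas A comes from B minor. It is labeled bVII. But C#dim (C#–E–G) is foreign: the diatonic ii on degree 2 is C#m, whereas C#dim comes from B minor. It is labeled ii°. G (G–B–D) doesn't fit — on degree 6 B major would have G#m (vi). G is the degree-6 chord of B minor, so it is the borrowed bVI.

bVII, ii°, bVI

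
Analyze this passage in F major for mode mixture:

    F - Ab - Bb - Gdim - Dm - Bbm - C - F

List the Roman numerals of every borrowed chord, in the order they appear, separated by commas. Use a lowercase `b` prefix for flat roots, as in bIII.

F major has the diatonic set F, Gm, Am, Bb, C, Dm, Edim. Of the given chords, F, Bb, Dm and C are diatonic. Ab (Ab–C–Eb) doesn't fit — on degree 3 F major would have Am (iii). Ab is the degree-3 chord of F minor, so it is the borrowed bIII. Gdim (G–Bb–Db) is not: scale degree 2 in F major carries Gm (ii). In F minor the chord on that degree is Gdim, so here it functions as ii°, borrowed from the parallel minor. But Bbm (Bb–Db–F) is foreign: the diatonic IV on degree 4 is Bb, whereas Bbm comes from F minor. It is labeled iv.

bIII, ii°, iv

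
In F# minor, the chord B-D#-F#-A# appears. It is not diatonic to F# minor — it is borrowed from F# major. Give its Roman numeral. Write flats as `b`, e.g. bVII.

The root B is the diatonic 4th degree of F# minor; the borrowing shows in the chord quality. B–D#–F#–A# is a major-seventh chord — the form found in F# major, not the diatonic iv (Bm). Borrowed into F# minor it is written IVmaj7.

IVmaj7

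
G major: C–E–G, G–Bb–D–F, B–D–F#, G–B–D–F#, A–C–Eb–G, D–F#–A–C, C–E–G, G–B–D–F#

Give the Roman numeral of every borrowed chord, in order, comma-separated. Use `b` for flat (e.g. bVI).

In G major the diatonic chords are G, Am, Bm, C, D, Em, F#dim. C–E–G = C, B–D–F# = Bm, G–B–D–F# = Gmaj7 and D–F#–A–C = D7 all belong to that set. G–Bb–D–F is not: scale degree 1 in G major carries G (I). In G minor the chord on that degree is Gm7, so here it functions as i7, borrowed from the parallel minor. But A–C–Eb–G is foreign: the diatonic ii on degree 2 is Am, whereas Am7b5 comes from G minor. It is labeled iiø7.

i7, iiø7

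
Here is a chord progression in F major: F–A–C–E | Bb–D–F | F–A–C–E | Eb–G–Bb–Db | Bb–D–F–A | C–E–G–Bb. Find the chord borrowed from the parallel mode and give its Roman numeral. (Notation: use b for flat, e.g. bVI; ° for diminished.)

In F major the diatonic chords are F, Gm, Am, Bb, C, Dm, Edim. F–A–C–E = Fmaj7, Bb–D–F = Bb, Bb–D–F–A = Bbmaj7 and C–E–G–Bb = C7 all belong to that set. But Eb–G–Bb–Db is foreign: the diatonic vii° on degree 7 is Edim, whereas Eb7 comes from F minor. It is labeled bVII7.

bVII7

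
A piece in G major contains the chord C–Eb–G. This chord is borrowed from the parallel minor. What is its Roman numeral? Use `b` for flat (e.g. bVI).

The root C is the diatonic 4th degree of G major; the borrowing shows in the chord quality. Diatonically G major has C (IV) on that degree; C–Eb–G is instead the minor chord native to G minor, so it takes the label iv.

iv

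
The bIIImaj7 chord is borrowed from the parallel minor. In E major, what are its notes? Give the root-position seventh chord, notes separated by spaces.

Scale degree 3 in E major is G#. bIIImaj7 uses the lowered form, G, taken from E minor. In E minor the chord on G is G–B–D–F#.

G B D F#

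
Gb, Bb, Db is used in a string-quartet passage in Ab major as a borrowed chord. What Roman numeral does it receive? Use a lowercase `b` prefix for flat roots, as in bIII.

In Ab major scale degree 7 is G; Gb is its lowered form, from Ab minor. Diatonically Ab major has Gdim (vii°) on that degree; Gb–Bb–Db is instead the major chord native to Ab minor, so it takes the label bVII.

bVII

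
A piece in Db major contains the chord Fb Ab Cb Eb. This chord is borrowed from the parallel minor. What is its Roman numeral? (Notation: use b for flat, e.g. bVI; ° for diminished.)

In Db major scale degree 3 is F; Fb is its lowered form, from Db minor. Diatonically Db major has Fm (iii) on that degree; Fb–Ab–Cb–Eb is instead the major-seventh chord native to Db minor, so it takes the label bIIImaj7.

bIIImaj7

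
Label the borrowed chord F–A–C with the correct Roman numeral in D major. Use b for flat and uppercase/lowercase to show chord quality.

bIII

In D major scale degree 3 is F#; F is its lowered form, from D minor. The diatonic chord on degree 3 would be F#m (iii), but F–A–C is the major chord from D minor. As a borrowed chord it is labeled bIII.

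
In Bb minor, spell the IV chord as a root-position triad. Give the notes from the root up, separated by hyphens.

Eb-G-Bb

IV is built on scale degree 4, which is Eb in both Bb minor and its parallel. In Bb major the chord on Eb is Eb–G–Bb.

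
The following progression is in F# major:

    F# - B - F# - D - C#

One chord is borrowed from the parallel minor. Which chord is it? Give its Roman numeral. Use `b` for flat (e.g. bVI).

The diatonic triads in F# major are F#, G#m, A#m, B, C#, D#m, E#dim. F#, B and C# all belong to that set. D (D–F#–A) is not: scale degree 6 in F# major carries D#m (vi). In F# minor the chord on that degree is D, so here it functions as bVI, borrowed from the parallel minor.

bVI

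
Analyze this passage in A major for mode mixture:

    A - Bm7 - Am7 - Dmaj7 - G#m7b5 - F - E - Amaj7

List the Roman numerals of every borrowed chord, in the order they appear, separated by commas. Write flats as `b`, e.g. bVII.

A major has the diatonic set A, Bm, C#m, D, E, F#m, G#dim. A, Bm7, Dmaj7, G#m7b5, E and Amaj7 are all diatonic. Am7 (A–C–E–G) is not: scale degree 1 in A major carries A (I). In A minor the chord on that degree is Am7, so here it functions as i7, borrowed from the parallel minor. But F (F–A–C) is foreign: the diatonic vi on degree 6 is F#m, whereas F comes from A minor. It is labeled bVI.

i7, bVI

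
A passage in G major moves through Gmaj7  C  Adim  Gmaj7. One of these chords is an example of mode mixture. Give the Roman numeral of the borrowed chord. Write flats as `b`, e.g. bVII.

ii°

The diatonic triads in G major are G, Am, Bm, C, D, Em, F#dim. Of the given chords, Gmaj7 and C are diatonic. But Adim (A–C–Eb) is foreign: the diatonic ii on degree 2 is Am, whereas Adim comes from G minor. It is labeled ii°.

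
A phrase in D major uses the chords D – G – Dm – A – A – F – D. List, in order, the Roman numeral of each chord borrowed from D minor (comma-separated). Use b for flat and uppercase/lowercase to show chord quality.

D major has the diatonic set D, Em, F#m, G, A, Bm, C#dim. D, G and A all belong to that set. Dm (D–F–A) is not: scale degree 1 in D major carries D (I). In D minor the chord on that degree is Dm, so here it functions as i, borrowed from the parallel minor. But F (F–A–C) is foreign: the diatonic iii on degree 3 is F#m, whereas F comes from D minor. It is labeled bIII.

i, bIII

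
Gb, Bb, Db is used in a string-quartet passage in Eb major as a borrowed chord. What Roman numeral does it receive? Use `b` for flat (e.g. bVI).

bIII

The root Gb is the lowered 3rd scale degree — diatonically Eb major has G there. Diatonically Eb major has Gm (iii) on that degree; Gb–Bb–Db is instead the major chord native to Eb minor, so it takes the label bIII.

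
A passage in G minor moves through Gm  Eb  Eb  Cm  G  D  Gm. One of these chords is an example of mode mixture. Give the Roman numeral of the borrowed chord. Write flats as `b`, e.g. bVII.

I

The diatonic triads in G minor (with V from harmonic minor) are Gm, Adim, Bb, Cm, D, Eb, F. Of the given chords, Gm, Eb, Cm and D are diatonic. But G (G–B–D) is foreign: the diatonic i on degree 1 is Gm, whereas G comes from G major. It is labeled I.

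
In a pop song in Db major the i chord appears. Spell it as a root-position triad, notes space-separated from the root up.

Db Fb Ab

i is built on scale degree 1, which is Db in both Db major and its parallel. In Db minor the chord on Db is Db–Fb–Ab.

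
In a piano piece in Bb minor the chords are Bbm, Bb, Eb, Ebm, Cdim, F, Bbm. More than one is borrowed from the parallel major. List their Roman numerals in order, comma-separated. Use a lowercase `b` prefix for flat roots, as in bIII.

In Bb minor (with V from harmonic minor) the diatonic chords are Bbm, Cdim, Db, Ebm, F, Gb, Ab. Of the given chords, Bbm, Ebm, Cdim and F are diatonic. Bb (Bb–D–F) is not: scale degree 1 in Bb minor carries Bbm (i). In Bb major the chord on that degree is Bb, so here it functions as I, borrowed from the parallel major. Eb (Eb–G–Bb) is not: scale degree 4 in Bb minor carries Ebm (iv). In Bb major the chord on that degree is Eb, so here it functions as IV, borrowed from the parallel major.

I, IV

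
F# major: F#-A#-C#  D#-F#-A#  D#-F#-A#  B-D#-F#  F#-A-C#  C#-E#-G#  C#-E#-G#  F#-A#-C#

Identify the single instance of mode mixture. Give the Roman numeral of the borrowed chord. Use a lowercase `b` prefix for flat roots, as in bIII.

i

In F# major the diatonic chords are F#, G#m, A#m, B, C#, D#m, E#dim. Of the given chords, F#–A#–C# = F#, D#–F#–A# = D#m, B–D#–F# = B and C#–E#–G# = C# are diatonic. F#–A–C# is not: scale degree 1 in F# major carries F# (I). In F# minor the chord on that degree is F#m, so here it functions as i, borrowed from the parallel minor.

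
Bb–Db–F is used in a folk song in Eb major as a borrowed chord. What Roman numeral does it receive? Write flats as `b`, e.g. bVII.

v

The root Bb is the diatonic 5th degree of Eb major; the borrowing shows in the chord quality. Diatonically Eb major has Bb (V) on that degree; Bb–Db–F is instead the minor chord native to Eb minor, so it takes the label v.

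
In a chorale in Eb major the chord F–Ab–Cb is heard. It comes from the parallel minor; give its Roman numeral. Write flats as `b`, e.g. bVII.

F is scale degree 2 in Eb major. The diatonic chord on degree 2 would be Fm (ii), but F–Ab–Cb is the diminished chord from Eb minor. As a borrowed chord it is labeled ii°.

ii°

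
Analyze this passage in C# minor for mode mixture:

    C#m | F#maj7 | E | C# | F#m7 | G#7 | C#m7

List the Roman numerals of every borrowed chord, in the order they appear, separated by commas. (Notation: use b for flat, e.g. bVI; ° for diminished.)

C# minor has the diatonic set C#m, D#dim, E, F#m, G#, A, B (with V from harmonic minor). C#m, E, F#m7, G#7 and C#m7 are all diatonic. F#maj7 (F#–A#–C#–E#) doesn't fit — on degree 4 C# minor would have F#m (iv). F#maj7 is the degree-4 chord of C# major, so it is the borrowed IVmaj7. C# (C#–E#–G#) doesn't fit — on degree 1 C# minor would have C#m (i). C# is the degree-1 chord of C# major, so it is the borrowed I.

IVmaj7, I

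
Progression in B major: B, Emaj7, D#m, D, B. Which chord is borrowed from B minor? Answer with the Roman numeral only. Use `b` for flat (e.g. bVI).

B major has the diatonic set B, C#m, D#m, E, F#, G#m, A#dim. B, Emaj7 and D#m are all diatonic. D (D–F#–A) is not: scale degree 3 in B major carries D#m (iii). In B minor the chord on that degree is D, so here it functions as bIII, borrowed from the parallel minor.

bIII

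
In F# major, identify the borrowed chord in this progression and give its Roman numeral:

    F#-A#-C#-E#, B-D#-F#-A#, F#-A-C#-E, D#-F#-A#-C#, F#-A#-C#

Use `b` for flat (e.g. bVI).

The diatonic triads in F# major are F#, G#m, A#m, B, C#, D#m, E#dim. Of the given chords, F#–A#–C#–E# = F#maj7, B–D#–F#–A# = Bmaj7, D#–F#–A#–C# = D#m7 and F#–A#–C# = F# are diatonic. But F#–A–C#–E is foreign: the diatonic I on degree 1 is F#, whereas F#m7 comes from F# minor. It is labeled i7.

i7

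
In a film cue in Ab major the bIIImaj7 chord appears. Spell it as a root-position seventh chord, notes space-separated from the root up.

Cb Eb Gb Bb

Scale degree 3 in Ab major is C. bIIImaj7 uses the lowered form, Cb, taken from Ab minor. In Ab minor the chord on Cb is Cb–Eb–Gb–Bb.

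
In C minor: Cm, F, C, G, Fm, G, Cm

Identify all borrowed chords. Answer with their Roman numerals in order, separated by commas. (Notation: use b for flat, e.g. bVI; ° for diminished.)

C minor has the diatonic set Cm, Ddim, Eb, Fm, G, Ab, Bb (with V from harmonic minor). Cm, G and Fm are all diatonic. F (F–A–C) is not: scale degree 4 in C minor carries Fm (iv). In C major the chord on that degree is F, so here it functions as IV, borrowed from the parallel major. C (C–E–G) is not: scale degree 1 in C minor carries Cm (i). In C major the chord on that degree is C, so here it functions as I, borrowed from the parallel major.

IV, I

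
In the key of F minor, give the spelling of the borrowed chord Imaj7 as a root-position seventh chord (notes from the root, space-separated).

Imaj7 is built on scale degree 1, which is F in both F minor and its parallel. Stacking thirds in F major on F gives F–A–C–E.

F A C E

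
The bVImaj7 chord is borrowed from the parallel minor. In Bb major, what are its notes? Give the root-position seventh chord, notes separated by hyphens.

Scale degree 6 in Bb major is G. bVImaj7 uses the lowered form, Gb, taken from Bb minor. Stacking thirds in Bb minor on Gb gives Gb–Bb–Db–F.

Gb-Bb-Db-F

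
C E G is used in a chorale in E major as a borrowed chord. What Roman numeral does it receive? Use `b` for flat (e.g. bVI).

C is the lowered form of scale degree 6 in E major (the diatonic degree 6 is C#). C–E–G is a major chord — the form found in E minor, not the diatonic vi (C#m). Borrowed into E major it is written bVI.

bVI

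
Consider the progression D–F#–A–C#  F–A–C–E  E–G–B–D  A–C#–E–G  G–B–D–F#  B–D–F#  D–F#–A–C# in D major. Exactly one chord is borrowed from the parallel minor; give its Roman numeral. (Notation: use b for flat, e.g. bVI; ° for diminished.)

In D major the diatonic chords are D, Em, F#m, G, A, Bm, C#dim. D–F#–A–C# = Dmaj7, E–G–B–D = Em7, A–C#–E–G = A7, G–B–D–F# = Gmaj7 and B–D–F# = Bm are all diatonic. F–A–C–E is not: scale degree 3 in D major carries F#m (iii). In D minor the chord on that degree is Fmaj7, so here it functions as bIIImaj7, borrowed from the parallel minor.

bIIImaj7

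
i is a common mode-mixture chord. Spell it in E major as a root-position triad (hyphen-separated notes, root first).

i is built on scale degree 1, which is E in both E major and its parallel. Building the minor chord from the parallel minor on E: E–G–B.

E-G-B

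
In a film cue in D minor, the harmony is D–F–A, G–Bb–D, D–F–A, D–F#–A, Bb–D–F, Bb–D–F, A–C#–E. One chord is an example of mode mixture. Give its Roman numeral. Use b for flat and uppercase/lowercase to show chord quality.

I

In D minor (with V from harmonic minor) the diatonic chords are Dm, Edim, F, Gm, A, Bb, C. Of the given chords, D–F–A = Dm, G–Bb–D = Gm, Bb–D–F = Bb and A–C#–E = A are diatonic. D–F#–A is not: scale degree 1 in D minor carries Dm (i). In D major the chord on that degree is D, so here it functions as I, borrowed from the parallel major.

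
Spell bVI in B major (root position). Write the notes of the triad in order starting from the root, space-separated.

Scale degree 6 in B major is G#. bVI uses the lowered form, G, taken from B minor. In B minor the chord on G is G–B–D.

G B D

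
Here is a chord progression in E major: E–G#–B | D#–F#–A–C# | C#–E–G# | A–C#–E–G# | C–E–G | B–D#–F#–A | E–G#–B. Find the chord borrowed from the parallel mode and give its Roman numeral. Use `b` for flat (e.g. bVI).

In E major the diatonic chords are E, F#m, G#m, A, B, C#m, D#dim. E–G#–B = E, D#–F#–A–C# = D#m7b5, C#–E–G# = C#m, A–C#–E–G# = Amaj7 and B–D#–F#–A = B7 all belong to that set. C–E–G is not: scale degree 6 in E major carries C#m (vi). In E minor the chord on that degree is C, so here it functions as bVI, borrowed from the parallel minor.

bVI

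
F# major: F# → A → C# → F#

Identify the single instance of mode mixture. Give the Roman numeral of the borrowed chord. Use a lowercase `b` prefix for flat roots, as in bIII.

The diatonic triads in F# major are F#, G#m, A#m, B, C#, D#m, E#dim. Of the given chords, F# and C# are diatonic. A (A–C#–E) doesn't fit — on degree 3 F# major would have A#m (iii). A is the degree-3 chord of F# minor, so it is the borrowed bIII.

bIII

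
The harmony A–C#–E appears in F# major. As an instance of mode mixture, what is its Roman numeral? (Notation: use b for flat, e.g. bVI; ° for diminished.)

The root A is the lowered 3rd scale degree — diatonically F# major has A# there. A–C#–E is a major chord — the form found in F# minor, not the diatonic iii (A#m). Borrowed into F# major it is written bIII.

bIII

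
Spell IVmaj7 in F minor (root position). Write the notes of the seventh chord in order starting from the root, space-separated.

Bb D F A

IVmaj7 is built on scale degree 4, which is Bb in both F minor and its parallel. In F major the chord on Bb is Bb–D–F–A.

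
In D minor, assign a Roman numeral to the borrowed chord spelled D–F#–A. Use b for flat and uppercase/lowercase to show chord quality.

I

The root D is the diatonic 1st degree of D minor; the borrowing shows in the chord quality. The diatonic chord on degree 1 would be Dm (i), but D–F#–A is the major chord from D major. As a borrowed chord it is labeled I.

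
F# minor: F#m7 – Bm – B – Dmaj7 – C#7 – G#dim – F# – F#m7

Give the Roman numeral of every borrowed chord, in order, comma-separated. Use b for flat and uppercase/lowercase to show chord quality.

In F# minor (with V from harmonic minor) the diatonic chords are F#m, G#dim, A, Bm, C#, D, E. F#m7, Bm, Dmaj7, C#7 and G#dim are all diatonic. B (B–D#–F#) doesn't fit — on degree 4 F# minor would have Bm (iv). B is the degree-4 chord of F# major, so it is the borrowed IV. F# (F#–A#–C#) doesn't fit — on degree 1 F# minor would have F#m (i). F# is the degree-1 chord of F# major, so it is the borrowed I.

IV, I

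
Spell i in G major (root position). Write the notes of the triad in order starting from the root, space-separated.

G Bb D

i is built on scale degree 1, which is G in both G major and its parallel. Stacking thirds in G minor on G gives G–Bb–D.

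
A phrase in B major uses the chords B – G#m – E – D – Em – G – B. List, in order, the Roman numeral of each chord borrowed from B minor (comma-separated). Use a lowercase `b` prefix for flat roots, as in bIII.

The diatonic triads in B major are B, C#m, D#m, E, F#, G#m, A#dim. Of the given chords, B, G#m and E are diatonic. D (D–F#–A) doesn't fit — on degree 3 B major would have D#m (iii). D is the degree-3 chord of B minor, so it is the borrowed bIII. Em (E–G–B) is not: scale degree 4 in B major carries E (IV). In B minor the chord on that degree is Em, so here it functions as iv, borrowed from the parallel minor. G (G–B–D) is not: scale degree 6 in B major carries G#m (vi). In B minor the chord on that degree is G, so here it functions as bVI, borrowed from the parallel minor.

bIII, iv, bVI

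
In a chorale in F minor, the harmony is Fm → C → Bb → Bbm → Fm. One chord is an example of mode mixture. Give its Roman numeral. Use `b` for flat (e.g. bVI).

IV

The diatonic triads in F minor (with V from harmonic minor) are Fm, Gdim, Ab, Bbm, C, Db, Eb. Of the given chords, Fm, C and Bbm are diatonic. Bb (Bb–D–F) doesn't fit — on degree 4 F minor would have Bbm (iv). Bb is the degree-4 chord of F major, so it is the borrowed IV.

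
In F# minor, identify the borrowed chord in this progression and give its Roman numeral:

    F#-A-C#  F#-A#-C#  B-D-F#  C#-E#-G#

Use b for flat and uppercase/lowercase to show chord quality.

I

F# minor has the diatonic set F#m, G#dim, A, Bm, C#, D, E (with V from harmonic minor). F#–A–C# = F#m, B–D–F# = Bm and C#–E#–G# = C# all belong to that set. F#–A#–C# doesn't fit — on degree 1 F# minor would have F#m (i). F# is the degree-1 chord of F# major, so it is the borrowed I.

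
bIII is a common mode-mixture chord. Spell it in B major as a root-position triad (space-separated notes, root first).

The root of bIII is the lowered 3rd degree: D# becomes D. Stacking thirds in B minor on D gives D–F#–A.

D F# A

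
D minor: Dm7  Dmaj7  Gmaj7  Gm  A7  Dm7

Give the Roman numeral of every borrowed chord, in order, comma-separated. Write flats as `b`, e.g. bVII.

The diatonic triads in D minor (with V from harmonic minor) are Dm, Edim, F, Gm, A, Bb, C. Dm7, Gm and A7 all belong to that set. Dmaj7 (D–F#–A–C#) is not: scale degree 1 in D minor carries Dm (i). In D major the chord on that degree is Dmaj7, so here it functions as Imaj7, borrowed from the parallel major. Gmaj7 (G–B–D–F#) doesn't fit — on degree 4 D minor would have Gm (iv). Gmaj7 is the degree-4 chord of D major, so it is the borrowed IVmaj7.

Imaj7, IVmaj7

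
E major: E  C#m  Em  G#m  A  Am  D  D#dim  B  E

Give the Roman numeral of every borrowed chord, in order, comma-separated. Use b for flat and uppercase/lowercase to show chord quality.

i, iv, bVII

E major has the diatonic set E, F#m, G#m, A, B, C#m, D#dim. Of the given chords, E, C#m, G#m, A, D#dim and B are diatonic. Em (E–G–B) doesn't fit — on degree 1 E major would have E (I). Em is the degree-1 chord of E minor, so it is the borrowed i. But Am (A–C–E) is foreign: the diatonic IV on degree 4 is A, whereas Am comes from E minor. It is labeled iv. D (D–F#–A) is not: scale degree 7 in E major carries D#dim (vii°). In E minor the chord on that degree is D, so here it functions as bVII, borrowed from the parallel minor.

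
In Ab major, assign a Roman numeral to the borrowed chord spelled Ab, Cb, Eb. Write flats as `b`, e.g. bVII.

The root Ab is the diatonic 1st degree of Ab major; the borrowing shows in the chord quality. Ab–Cb–Eb is a minor chord — the form found in Ab minor, not the diatonic I (Ab). Borrowed into Ab major it is written i.

i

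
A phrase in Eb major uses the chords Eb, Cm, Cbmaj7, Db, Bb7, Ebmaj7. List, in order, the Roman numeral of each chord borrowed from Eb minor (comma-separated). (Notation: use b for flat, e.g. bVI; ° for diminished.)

In Eb major the diatonic chords are Eb, Fm, Gm, Ab, Bb, Cm, Ddim. Of the given chords, Eb, Cm, Bb7 and Ebmaj7 are diatonic. Cbmaj7 (Cb–Eb–Gb–Bb) doesn't fit — on degree 6 Eb major would have Cm (vi). Cbmaj7 is the degree-6 chord of Eb minor, so it is the borrowed bVImaj7. But Db (Db–F–Ab) is foreign: the diatonic vii° on degree 7 is Ddim, whereas Db comes from Eb minor. It is labeled bVII.

bVImaj7, bVII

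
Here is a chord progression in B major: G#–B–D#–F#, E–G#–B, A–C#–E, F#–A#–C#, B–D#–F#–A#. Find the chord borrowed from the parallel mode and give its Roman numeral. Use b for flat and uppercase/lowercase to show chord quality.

The diatonic triads in B major are B, C#m, D#m, E, F#, G#m, A#dim. Of the given chords, G#–B–D#–F# = G#m7, E–G#–B = E, F#–A#–C# = F# and B–D#–F#–A# = Bmaj7 are diatonic. But A–C#–E is foreign: the diatonic vii° on degree 7 is A#dim, whereas A comes from B minor. It is labeled bVII.

bVII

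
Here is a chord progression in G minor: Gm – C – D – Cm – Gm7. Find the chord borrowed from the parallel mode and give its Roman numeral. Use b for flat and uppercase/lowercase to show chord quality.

IV

The diatonic triads in G minor (with V from harmonic minor) are Gm, Adim, Bb, Cm, D, Eb, F. Gm, D, Cm and Gm7 all belong to that set. C (C–E–G) doesn't fit — on degree 4 G minor would have Cm (iv). C is the degree-4 chord of G major, so it is the borrowed IV.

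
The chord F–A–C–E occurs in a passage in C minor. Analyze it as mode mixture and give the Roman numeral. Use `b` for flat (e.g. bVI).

IVmaj7

The root F is the diatonic 4th degree of C minor; the borrowing shows in the chord quality. F–A–C–E is a major-seventh chord — the form found in C major, not the diatonic iv (Fm). Borrowed into C minor it is written IVmaj7.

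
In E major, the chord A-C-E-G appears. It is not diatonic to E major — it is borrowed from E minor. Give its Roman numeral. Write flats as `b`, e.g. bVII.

iv7

A is scale degree 4 in E major. Diatonically E major has A (IV) on that degree; A–C–E–G is instead the minor-seventh chord native to E minor, so it takes the label iv7.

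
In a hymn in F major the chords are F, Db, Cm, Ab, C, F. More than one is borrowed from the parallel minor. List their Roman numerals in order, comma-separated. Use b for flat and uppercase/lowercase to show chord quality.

In F major the diatonic chords are F, Gm, Am, Bb, C, Dm, Edim. F and C both belong to that set. Db (Db–F–Ab) is not: scale degree 6 in F major carries Dm (vi). In F minor the chord on that degree is Db, so here it functions as bVI, borrowed from the parallel minor. But Cm (C–Eb–G) is foreign: the diatonic V on degree 5 is C, whereas Cm comes from F minor. It is labeled v. Ab (Ab–C–Eb) is not: scale degree 3 in F major carries Am (iii). In F minor the chord on that degree is Ab, so here it functions as bIII, borrowed from the parallel minor.

bVI, v, bIII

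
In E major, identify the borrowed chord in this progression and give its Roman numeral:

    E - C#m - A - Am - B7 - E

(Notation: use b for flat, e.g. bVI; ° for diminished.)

iv

In E major the diatonic chords are E, F#m, G#m, A, B, C#m, D#dim. E, C#m, A and B7 are all diatonic. Am (A–C–E) doesn't fit — on degree 4 E major would have A (IV). Am is the degree-4 chord of E minor, so it is the borrowed iv.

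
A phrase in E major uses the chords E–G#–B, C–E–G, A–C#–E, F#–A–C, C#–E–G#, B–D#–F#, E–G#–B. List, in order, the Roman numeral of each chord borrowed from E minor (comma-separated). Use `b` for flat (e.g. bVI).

bVI, ii°

E major has the diatonic set E, F#m, G#m, A, B, C#m, D#dim. E–G#–B = E, A–C#–E = A, C#–E–G# = C#m and B–D#–F# = B are all diatonic. But C–E–G is foreign: the diatonic vi on degree 6 is C#m, whereas C comes from E minor. It is labeled bVI. But F#–A–C is foreign: the diatonic ii on degree 2 is F#m, whereas F#dim comes from E minor. It is labeled ii°.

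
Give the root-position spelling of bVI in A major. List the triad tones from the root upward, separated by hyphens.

The root of bVI is the lowered 6th degree: F# becomes F. Stacking thirds in A minor on F gives F–A–C.

F-A-C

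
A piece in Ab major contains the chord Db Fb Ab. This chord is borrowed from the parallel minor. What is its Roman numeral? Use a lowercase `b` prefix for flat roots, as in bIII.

iv

Db is scale degree 4 in Ab major. The diatonic chord on degree 4 would be Db (IV), but Db–Fb–Ab is the minor chord from Ab minor. As a borrowed chord it is labeled iv.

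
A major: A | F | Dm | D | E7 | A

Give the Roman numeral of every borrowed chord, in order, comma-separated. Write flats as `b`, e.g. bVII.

In A major the diatonic chords are A, Bm, C#m, D, E, F#m, G#dim. Of the given chords, A, D and E7 are diatonic. F (F–A–C) is not: scale degree 6 in A major carries F#m (vi). In A minor the chord on that degree is F, so here it functions as bVI, borrowed from the parallel minor. But Dm (D–F–A) is foreign: the diatonic IV on degree 4 is D, whereas Dm comes from A minor. It is labeled iv.

bVI, iv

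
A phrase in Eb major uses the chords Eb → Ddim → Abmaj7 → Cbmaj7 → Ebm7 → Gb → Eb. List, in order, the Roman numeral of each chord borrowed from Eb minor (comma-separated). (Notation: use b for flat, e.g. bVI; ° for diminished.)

bVImaj7, i7, bIII

In Eb major the diatonic chords are Eb, Fm, Gm, Ab, Bb, Cm, Ddim. Of the given chords, Eb, Ddim and Abmaj7 are diatonic. Cbmaj7 (Cb–Eb–Gb–Bb) doesn't fit — on degree 6 Eb major would have Cm (vi). Cbmaj7 is the degree-6 chord of Eb minor, so it is the borrowed bVImaj7. Ebm7 (Eb–Gb–Bb–Db) is not: scale degree 1 in Eb major carries Eb (I). In Eb minor the chord on that degree is Ebm7, so here it functions as i7, borrowed from the parallel minor. But Gb (Gb–Bb–Db) is foreign: the diatonic iii on degree 3 is Gm, whereas Gb comes from Eb minor. It is labeled bIII.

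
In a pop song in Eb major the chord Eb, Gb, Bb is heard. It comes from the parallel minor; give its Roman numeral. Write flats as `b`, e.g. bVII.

i

Eb is scale degree 1 in Eb major. Diatonically Eb major has Eb (I) on that degree; Eb–Gb–Bb is instead the minor chord native to Eb minor, so it takes the label i.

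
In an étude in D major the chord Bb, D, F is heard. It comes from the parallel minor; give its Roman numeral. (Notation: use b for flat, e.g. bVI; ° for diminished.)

bVI

The root Bb is the lowered 6th scale degree — diatonically D major has B there. The diatonic chord on degree 6 would be Bm (vi), but Bb–D–F is the major chord from D minor. As a borrowed chord it is labeled bVI.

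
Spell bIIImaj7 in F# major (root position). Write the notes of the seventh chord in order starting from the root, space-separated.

A C# E G#

Scale degree 3 in F# major is A#. bIIImaj7 uses the lowered form, A, taken from F# minor. Stacking thirds in F# minor on A gives A–C#–E–G#.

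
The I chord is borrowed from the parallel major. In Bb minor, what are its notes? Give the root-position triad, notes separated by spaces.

I is built on scale degree 1, which is Bb in both Bb minor and its parallel. Building the major chord from the parallel major on Bb: Bb–D–F.

Bb D F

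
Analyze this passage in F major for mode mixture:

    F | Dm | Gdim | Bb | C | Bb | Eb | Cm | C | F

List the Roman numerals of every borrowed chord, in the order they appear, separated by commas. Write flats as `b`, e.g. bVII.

In F major the diatonic chords are F, Gm, Am, Bb, C, Dm, Edim. F, Dm, Bb and C all belong to that set. Gdim (G–Bb–Db) is not: scale degree 2 in F major carries Gm (ii). In F minor the chord on that degree is Gdim, so here it functions as ii°, borrowed from the parallel minor. Eb (Eb–G–Bb) is not: scale degree 7 in F major carries Edim (vii°). In F minor the chord on that degree is Eb, so here it functions as bVII, borrowed from the parallel minor. But Cm (C–Eb–G) is foreign: the diatonic V on degree 5 is C, whereas Cm comes from F minor. It is labeled v.

ii°, bVII, v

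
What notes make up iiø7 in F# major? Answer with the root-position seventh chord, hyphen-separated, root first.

iiø7 is built on scale degree 2, which is G# in both F# major and its parallel. Stacking thirds in F# minor on G# gives G#–B–D–F#.

G#-B-D-F#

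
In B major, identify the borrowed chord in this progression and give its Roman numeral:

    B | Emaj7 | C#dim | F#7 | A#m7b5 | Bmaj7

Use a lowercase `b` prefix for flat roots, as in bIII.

In B major the diatonic chords are B, C#m, D#m, E, F#, G#m, A#dim. B, Emaj7, F#7, A#m7b5 and Bmaj7 all belong to that set. C#dim (C#–E–G) doesn't fit — on degree 2 B major would have C#m (ii). C#dim is the degree-2 chord of B minor, so it is the borrowed ii°.

ii°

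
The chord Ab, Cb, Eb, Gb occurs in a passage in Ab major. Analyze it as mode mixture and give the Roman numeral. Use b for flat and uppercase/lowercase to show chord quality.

i7

Ab is scale degree 1 in Ab major. The diatonic chord on degree 1 would be Ab (I), but Ab–Cb–Eb–Gb is the minor-seventh chord from Ab minor. As a borrowed chord it is labeled i7.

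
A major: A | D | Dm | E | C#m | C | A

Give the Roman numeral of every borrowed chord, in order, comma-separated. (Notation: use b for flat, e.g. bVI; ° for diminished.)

A major has the diatonic set A, Bm, C#m, D, E, F#m, G#dim. A, D, E and C#m are all diatonic. But Dm (D–F–A) is foreign: the diatonic IV on degree 4 is D, whereas Dm comes from A minor. It is labeled iv. C (C–E–G) doesn't fit — on degree 3 A major would have C#m (iii). C is the degree-3 chord of A minor, so it is the borrowed bIII.

iv, bIII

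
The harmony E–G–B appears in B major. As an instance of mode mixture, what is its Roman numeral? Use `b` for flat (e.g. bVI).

iv

The root E is the diatonic 4th degree of B major; the borrowing shows in the chord quality. The diatonic chord on degree 4 would be E (IV), but E–G–B is the minor chord from B minor. As a borrowed chord it is labeled iv.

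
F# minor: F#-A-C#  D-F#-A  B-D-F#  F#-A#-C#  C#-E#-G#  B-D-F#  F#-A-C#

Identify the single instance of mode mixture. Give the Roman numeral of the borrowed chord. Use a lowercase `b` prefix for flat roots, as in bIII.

I

In F# minor (with V from harmonic minor) the diatonic chords are F#m, G#dim, A, Bm, C#, D, E. F#–A–C# = F#m, D–F#–A = D, B–D–F# = Bm and C#–E#–G# = C# are all diatonic. F#–A#–C# doesn't fit — on degree 1 F# minor would have F#m (i). F# is the degree-1 chord of F# major, so it is the borrowed I.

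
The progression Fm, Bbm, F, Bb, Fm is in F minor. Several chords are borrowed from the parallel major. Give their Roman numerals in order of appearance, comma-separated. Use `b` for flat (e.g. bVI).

In F minor (with V from harmonic minor) the diatonic chords are Fm, Gdim, Ab, Bbm, C, Db, Eb. Fm and Bbm both belong to that set. F (F–A–C) doesn't fit — on degree 1 F minor would have Fm (i). F is the degree-1 chord of F major, so it is the borrowed I. Bb (Bb–D–F) is not: scale degree 4 in F minor carries Bbm (iv). In F major the chord on that degree is Bb, so here it functions as IV, borrowed from the parallel major.

I, IV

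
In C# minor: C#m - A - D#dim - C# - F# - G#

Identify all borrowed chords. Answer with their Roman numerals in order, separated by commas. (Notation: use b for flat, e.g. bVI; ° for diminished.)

The diatonic triads in C# minor (with V from harmonic minor) are C#m, D#dim, E, F#m, G#, A, B. C#m, A, D#dim and G# are all diatonic. C# (C#–E#–G#) doesn't fit — on degree 1 C# minor would have C#m (i). C# is the degree-1 chord of C# major, so it is the borrowed I. But F# (F#–A#–C#) is foreign: the diatonic iv on degree 4 is F#m, whereas F# comes from C# major. It is labeled IV.

I, IV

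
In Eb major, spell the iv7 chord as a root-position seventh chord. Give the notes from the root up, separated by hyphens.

The root, Ab, is scale degree 4 — the same note in Eb major and Eb minor; only the chord quality changes. In Eb minor the chord on Ab is Ab–Cb–Eb–Gb.

Ab-Cb-Eb-Gb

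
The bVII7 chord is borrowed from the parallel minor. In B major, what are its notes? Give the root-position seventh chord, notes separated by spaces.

Scale degree 7 in B major is A#. bVII7 uses the lowered form, A, taken from B minor. In B minor the chord on A is A–C#–E–G.

A C# E G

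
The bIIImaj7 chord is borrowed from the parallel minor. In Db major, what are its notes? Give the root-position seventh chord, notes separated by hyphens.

Fb-Ab-Cb-Eb

bIIImaj7 is built on the lowered scale degree 3. In Db major degree 3 is F; lowered it becomes Fb. Building the major-seventh chord from the parallel minor on Fb: Fb–Ab–Cb–Eb.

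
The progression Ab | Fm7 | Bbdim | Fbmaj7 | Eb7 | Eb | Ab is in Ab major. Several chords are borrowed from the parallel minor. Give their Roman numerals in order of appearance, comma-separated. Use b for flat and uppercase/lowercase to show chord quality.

ii°, bVImaj7

In Ab major the diatonic chords are Ab, Bbm, Cm, Db, Eb, Fm, Gdim. Ab, Fm7, Eb7 and Eb all belong to that set. Bbdim (Bb–Db–Fb) is not: scale degree 2 in Ab major carries Bbm (ii). In Ab minor the chord on that degree is Bbdim, so here it functions as ii°, borrowed from the parallel minor. But Fbmaj7 (Fb–Ab–Cb–Eb) is foreign: the diatonic vi on degree 6 is Fm, whereas Fbmaj7 comes from Ab minor. It is labeled bVImaj7.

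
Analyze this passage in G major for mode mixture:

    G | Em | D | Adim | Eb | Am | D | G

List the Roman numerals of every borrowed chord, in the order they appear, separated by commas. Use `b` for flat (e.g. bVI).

The diatonic triads in G major are G, Am, Bm, C, D, Em, F#dim. G, Em, D and Am are all diatonic. But Adim (A–C–Eb) is foreign: the diatonic ii on degree 2 is Am, whereas Adim comes from G minor. It is labeled ii°. But Eb (Eb–G–Bb) is foreign: the diatonic vi on degree 6 is Em, whereas Eb comes from G minor. It is labeled bVI.

ii°, bVI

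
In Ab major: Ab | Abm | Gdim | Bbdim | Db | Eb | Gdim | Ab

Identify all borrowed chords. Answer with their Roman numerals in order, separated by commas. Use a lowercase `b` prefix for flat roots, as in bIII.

In Ab major the diatonic chords are Ab, Bbm, Cm, Db, Eb, Fm, Gdim. Of the given chords, Ab, Gdim, Db and Eb are diatonic. But Abm (Ab–Cb–Eb) is foreign: the diatonic I on degree 1 is Ab, whereas Abm comes from Ab minor. It is labeled i. Bbdim (Bb–Db–Fb) is not: scale degree 2 in Ab major carries Bbm (ii). In Ab minor the chord on that degree is Bbdim, so here it functions as ii°, borrowed from the parallel minor.

i, ii°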